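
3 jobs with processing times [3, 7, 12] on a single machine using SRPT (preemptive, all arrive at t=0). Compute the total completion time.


Since all jobs arrive at t=0, SRPT equals SPT ordering.
SPT order: [3, 7, 12]
Completion times:
  Job 1: p=3, C=3
  Job 2: p=7, C=10
  Job 3: p=12, C=22
Total completion time = 3 + 10 + 22 = 35

35


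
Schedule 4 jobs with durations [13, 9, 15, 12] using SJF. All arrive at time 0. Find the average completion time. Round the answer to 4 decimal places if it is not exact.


SJF order (ascending): [9, 12, 13, 15]
Completion times:
  Job 1: burst=9, C=9
  Job 2: burst=12, C=21
  Job 3: burst=13, C=34
  Job 4: burst=15, C=49
Average completion = 113/4 = 28.25

28.25


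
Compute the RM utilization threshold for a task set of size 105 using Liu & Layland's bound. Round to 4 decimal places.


Compute 2^(1/105) = 1.0066232390
Subtract 1: 1.0066232390 - 1 = 0.0066232390
Multiply by n: 105 * 0.0066232390 = 0.6954400950
Round to 4 dp: 0.6954

0.6954


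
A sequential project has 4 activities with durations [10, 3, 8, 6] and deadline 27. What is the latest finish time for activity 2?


LF(activity 2) = deadline - sum of successor durations
Successors: activities 3 through 4 with durations [8, 6]
Sum of successor durations = 14
LF = 27 - 14 = 13

13


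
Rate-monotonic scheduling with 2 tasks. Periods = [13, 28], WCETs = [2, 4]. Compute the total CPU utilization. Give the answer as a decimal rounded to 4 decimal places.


Compute individual utilizations (exact fractions):
  Task 1: C/T = 2/13 (approx. 0.1538)
  Task 2: C/T = 4/28 = 1/7 (approx. 0.1429)
Total utilization U = 2/13 + 1/7 = 27/91
Rounded to 4 decimal places: U = 0.2967
RM (Liu & Layland) bound for 2 tasks = 0.828427; compare with U = 27/91 (approx. 0.296703)
U <= bound, so schedulable by RM sufficient condition.

0.2967


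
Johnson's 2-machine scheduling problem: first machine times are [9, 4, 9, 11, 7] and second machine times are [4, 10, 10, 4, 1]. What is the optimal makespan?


Apply Johnson's rule:
  Group 1 (a <= b): [(2, 4, 10), (3, 9, 10)]
  Group 2 (a > b): [(1, 9, 4), (4, 11, 4), (5, 7, 1)]
Optimal job order: [2, 3, 1, 4, 5]
Schedule:
  Job 2: M1 done at 4, M2 done at 14
  Job 3: M1 done at 13, M2 done at 24
  Job 1: M1 done at 22, M2 done at 28
  Job 4: M1 done at 33, M2 done at 37
  Job 5: M1 done at 40, M2 done at 41
Makespan = 41

41


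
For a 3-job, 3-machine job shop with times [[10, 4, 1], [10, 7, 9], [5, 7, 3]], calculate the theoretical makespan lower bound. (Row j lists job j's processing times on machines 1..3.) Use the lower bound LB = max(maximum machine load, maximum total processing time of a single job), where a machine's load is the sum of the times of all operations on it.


Machine loads:
  Machine 1: 10 + 10 + 5 = 25
  Machine 2: 4 + 7 + 7 = 18
  Machine 3: 1 + 9 + 3 = 13
Max machine load = 25
Job totals:
  Job 1: 15
  Job 2: 26
  Job 3: 15
Max job total = 26
Lower bound = max(25, 26) = 26

26


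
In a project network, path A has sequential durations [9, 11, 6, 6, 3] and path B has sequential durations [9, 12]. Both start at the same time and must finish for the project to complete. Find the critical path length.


Path A total = 9 + 11 + 6 + 6 + 3 = 35
Path B total = 9 + 12 = 21
Critical path = longest path = max(35, 21) = 35

35


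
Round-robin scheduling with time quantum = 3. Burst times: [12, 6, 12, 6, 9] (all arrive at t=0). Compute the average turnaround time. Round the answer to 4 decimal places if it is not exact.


Time quantum = 3
Execution trace:
  J1 runs 3 units, time = 3
  J2 runs 3 units, time = 6
  J3 runs 3 units, time = 9
  J4 runs 3 units, time = 12
  J5 runs 3 units, time = 15
  J1 runs 3 units, time = 18
  J2 runs 3 units, time = 21
  J3 runs 3 units, time = 24
  J4 runs 3 units, time = 27
  J5 runs 3 units, time = 30
  J1 runs 3 units, time = 33
  J3 runs 3 units, time = 36
  J5 runs 3 units, time = 39
  J1 runs 3 units, time = 42
  J3 runs 3 units, time = 45
Finish times: [42, 21, 45, 27, 39]
Average turnaround = 174/5 = 34.8

34.8


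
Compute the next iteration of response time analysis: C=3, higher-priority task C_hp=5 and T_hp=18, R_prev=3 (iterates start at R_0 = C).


R_next = C + ceil(R_prev / T_hp) * C_hp
ceil(3 / 18) = ceil(0.1667) = 1
Interference = 1 * 5 = 5
R_next = 3 + 5 = 8

8


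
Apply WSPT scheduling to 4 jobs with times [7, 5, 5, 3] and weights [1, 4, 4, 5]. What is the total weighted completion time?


Compute p/w ratios and sort ascending (WSPT): [(3, 5), (5, 4), (5, 4), (7, 1)]
Compute weighted completion times:
  Job (p=3,w=5): C=3, w*C=5*3=15
  Job (p=5,w=4): C=8, w*C=4*8=32
  Job (p=5,w=4): C=13, w*C=4*13=52
  Job (p=7,w=1): C=20, w*C=1*20=20
Total weighted completion time = 119

119


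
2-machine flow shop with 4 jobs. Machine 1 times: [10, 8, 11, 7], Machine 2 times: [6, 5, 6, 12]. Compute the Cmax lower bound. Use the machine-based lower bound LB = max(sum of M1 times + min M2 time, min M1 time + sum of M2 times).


LB1 = sum(M1 times) + min(M2 times) = 36 + 5 = 41
LB2 = min(M1 times) + sum(M2 times) = 7 + 29 = 36
Lower bound = max(LB1, LB2) = max(41, 36) = 41

41


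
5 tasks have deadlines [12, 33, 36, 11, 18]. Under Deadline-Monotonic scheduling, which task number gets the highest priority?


Sort tasks by relative deadline (ascending):
  Task 4: deadline = 11
  Task 1: deadline = 12
  Task 5: deadline = 18
  Task 2: deadline = 33
  Task 3: deadline = 36
Priority order (highest first): [4, 1, 5, 2, 3]
Highest priority task = 4

4


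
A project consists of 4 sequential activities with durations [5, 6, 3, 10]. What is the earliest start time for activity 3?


Activity 3 starts after activities 1 through 2 complete.
Predecessor durations: [5, 6]
ES = 5 + 6 = 11

11


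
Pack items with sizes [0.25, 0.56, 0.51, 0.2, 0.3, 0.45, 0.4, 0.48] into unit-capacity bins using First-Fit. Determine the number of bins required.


Place items sequentially using First-Fit:
  Item 0.25 -> new Bin 1
  Item 0.56 -> Bin 1 (now 0.81)
  Item 0.51 -> new Bin 2
  Item 0.2 -> Bin 2 (now 0.71)
  Item 0.3 -> new Bin 3
  Item 0.45 -> Bin 3 (now 0.75)
  Item 0.4 -> new Bin 4
  Item 0.48 -> Bin 4 (now 0.88)
Total bins used = 4

4


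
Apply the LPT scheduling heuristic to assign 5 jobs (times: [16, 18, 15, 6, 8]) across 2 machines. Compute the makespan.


Sort jobs in decreasing order (LPT): [18, 16, 15, 8, 6]
Assign each job to the least loaded machine:
  Machine 1: jobs [18, 8, 6], load = 32
  Machine 2: jobs [16, 15], load = 31
Makespan = max load = 32

32


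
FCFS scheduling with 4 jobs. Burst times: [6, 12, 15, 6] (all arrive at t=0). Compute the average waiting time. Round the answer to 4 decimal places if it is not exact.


FCFS order (as given): [6, 12, 15, 6]
Waiting times:
  Job 1: wait = 0
  Job 2: wait = 6
  Job 3: wait = 18
  Job 4: wait = 33
Sum of waiting times = 57
Average waiting time = 57/4 = 14.25

14.25


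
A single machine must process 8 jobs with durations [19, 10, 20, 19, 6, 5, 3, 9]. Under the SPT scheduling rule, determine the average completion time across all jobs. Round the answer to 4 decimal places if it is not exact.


Sort jobs by processing time (SPT order): [3, 5, 6, 9, 10, 19, 19, 20]
Compute completion times sequentially:
  Job 1: processing = 3, completes at 3
  Job 2: processing = 5, completes at 8
  Job 3: processing = 6, completes at 14
  Job 4: processing = 9, completes at 23
  Job 5: processing = 10, completes at 33
  Job 6: processing = 19, completes at 52
  Job 7: processing = 19, completes at 71
  Job 8: processing = 20, completes at 91
Sum of completion times = 295
Average completion time = 295/8 = 36.875

36.875


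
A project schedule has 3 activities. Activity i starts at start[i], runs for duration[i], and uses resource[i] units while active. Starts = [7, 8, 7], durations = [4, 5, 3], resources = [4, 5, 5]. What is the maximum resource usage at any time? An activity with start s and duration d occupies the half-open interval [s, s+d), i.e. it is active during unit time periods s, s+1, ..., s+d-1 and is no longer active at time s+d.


Each activity i is active on [start_i, start_i + duration_i).
Compute total resource usage per time slot:
  t=0: active resources = [], total = 0
  t=1: active resources = [], total = 0
  t=2: active resources = [], total = 0
  t=3: active resources = [], total = 0
  t=4: active resources = [], total = 0
  t=5: active resources = [], total = 0
  t=6: active resources = [], total = 0
  t=7: active resources = [4, 5], total = 9
  t=8: active resources = [4, 5, 5], total = 14
  t=9: active resources = [4, 5, 5], total = 14
  t=10: active resources = [4, 5], total = 9
  t=11: active resources = [5], total = 5
  t=12: active resources = [5], total = 5
Peak resource demand = 14

14


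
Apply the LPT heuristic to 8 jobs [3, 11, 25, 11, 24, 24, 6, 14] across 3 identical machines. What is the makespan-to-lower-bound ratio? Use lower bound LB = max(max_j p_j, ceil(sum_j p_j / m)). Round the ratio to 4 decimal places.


LPT order: [25, 24, 24, 14, 11, 11, 6, 3]
Machine loads after assignment: [39, 38, 41]
LPT makespan = 41
Lower bound = max(max_job, ceil(total/3)) = max(25, 40) = 40
Ratio = 41 / 40 = 1.025

1.025


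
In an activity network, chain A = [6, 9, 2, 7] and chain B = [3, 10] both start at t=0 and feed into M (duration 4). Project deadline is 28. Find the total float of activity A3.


Forward pass: ES(A3) = sum of predecessors on chain A = 15
EF = ES + duration = 15 + 2 = 17
Backward pass: LF(M) = deadline = 28; LS(M) = 28 - 4 = 24
LF(A3) = LS(M) - sum(successors on chain A) = 24 - 7 = 17
LS = LF - duration = 17 - 2 = 15
Total float = LS - ES = 15 - 15 = 0

0


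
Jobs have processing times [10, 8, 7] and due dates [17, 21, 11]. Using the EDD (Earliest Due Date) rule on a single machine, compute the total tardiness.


Sort by due date (EDD order): [(7, 11), (10, 17), (8, 21)]
Compute completion times and tardiness:
  Job 1: p=7, d=11, C=7, tardiness=max(0,7-11)=0
  Job 2: p=10, d=17, C=17, tardiness=max(0,17-17)=0
  Job 3: p=8, d=21, C=25, tardiness=max(0,25-21)=4
Total tardiness = 4

4


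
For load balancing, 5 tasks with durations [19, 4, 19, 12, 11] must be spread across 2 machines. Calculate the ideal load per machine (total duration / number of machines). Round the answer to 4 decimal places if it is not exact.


Total processing time = 19 + 4 + 19 + 12 + 11 = 65
Number of machines = 2
Ideal balanced load = 65 / 2 = 32.5

32.5


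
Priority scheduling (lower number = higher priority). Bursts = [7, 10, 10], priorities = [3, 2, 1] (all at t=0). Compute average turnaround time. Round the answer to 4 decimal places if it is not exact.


Sort by priority (ascending = highest first):
Order: [(1, 10), (2, 10), (3, 7)]
Completion times:
  Priority 1, burst=10, C=10
  Priority 2, burst=10, C=20
  Priority 3, burst=7, C=27
Average turnaround = 57/3 = 19.0

19.0


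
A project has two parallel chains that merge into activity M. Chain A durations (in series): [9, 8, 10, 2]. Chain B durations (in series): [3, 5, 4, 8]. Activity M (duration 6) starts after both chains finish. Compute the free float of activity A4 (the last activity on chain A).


ES(A4) = sum of predecessors on chain A = 27
EF(A4) = ES + duration = 27 + 2 = 29
Successor of A4 is M. ES(M) = max(sum(A), sum(B)) = max(29, 20) = 29
Free float = ES(successor) - EF(current) = 29 - 29 = 0

0


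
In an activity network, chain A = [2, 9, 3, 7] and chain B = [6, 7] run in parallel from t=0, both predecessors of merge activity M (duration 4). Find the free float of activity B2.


ES(B2) = sum of predecessors on chain B = 6
EF(B2) = ES + duration = 6 + 7 = 13
Successor of B2 is M. ES(M) = max(sum(A), sum(B)) = max(21, 13) = 21
Free float = ES(successor) - EF(current) = 21 - 13 = 8

8


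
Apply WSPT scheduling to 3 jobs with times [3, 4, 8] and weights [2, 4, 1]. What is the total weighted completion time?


Compute p/w ratios and sort ascending (WSPT): [(4, 4), (3, 2), (8, 1)]
Compute weighted completion times:
  Job (p=4,w=4): C=4, w*C=4*4=16
  Job (p=3,w=2): C=7, w*C=2*7=14
  Job (p=8,w=1): C=15, w*C=1*15=15
Total weighted completion time = 45

45


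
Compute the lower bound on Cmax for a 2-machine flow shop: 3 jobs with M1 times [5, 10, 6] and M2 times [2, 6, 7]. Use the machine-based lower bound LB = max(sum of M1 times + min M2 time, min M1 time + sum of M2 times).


LB1 = sum(M1 times) + min(M2 times) = 21 + 2 = 23
LB2 = min(M1 times) + sum(M2 times) = 5 + 15 = 20
Lower bound = max(LB1, LB2) = max(23, 20) = 23

23


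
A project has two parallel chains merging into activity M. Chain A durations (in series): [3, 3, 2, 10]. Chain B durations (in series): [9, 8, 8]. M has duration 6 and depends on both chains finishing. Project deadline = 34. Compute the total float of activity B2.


Forward pass: ES(B2) = sum of predecessors on chain B = 9
EF = ES + duration = 9 + 8 = 17
Backward pass: LF(M) = deadline = 34; LS(M) = 34 - 6 = 28
LF(B2) = LS(M) - sum(successors on chain B) = 28 - 8 = 20
LS = LF - duration = 20 - 8 = 12
Total float = LS - ES = 12 - 9 = 3

3


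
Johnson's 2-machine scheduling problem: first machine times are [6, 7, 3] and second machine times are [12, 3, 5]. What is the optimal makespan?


Apply Johnson's rule:
  Group 1 (a <= b): [(3, 3, 5), (1, 6, 12)]
  Group 2 (a > b): [(2, 7, 3)]
Optimal job order: [3, 1, 2]
Schedule:
  Job 3: M1 done at 3, M2 done at 8
  Job 1: M1 done at 9, M2 done at 21
  Job 2: M1 done at 16, M2 done at 24
Makespan = 24

24


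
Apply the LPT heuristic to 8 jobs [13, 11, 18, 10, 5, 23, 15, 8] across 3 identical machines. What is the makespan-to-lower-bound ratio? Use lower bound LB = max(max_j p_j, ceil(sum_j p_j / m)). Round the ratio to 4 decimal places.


LPT order: [23, 18, 15, 13, 11, 10, 8, 5]
Machine loads after assignment: [33, 34, 36]
LPT makespan = 36
Lower bound = max(max_job, ceil(total/3)) = max(23, 35) = 35
Ratio = 36 / 35 = 1.0286

1.0286


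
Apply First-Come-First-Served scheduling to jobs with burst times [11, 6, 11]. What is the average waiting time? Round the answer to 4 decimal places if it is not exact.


FCFS order (as given): [11, 6, 11]
Waiting times:
  Job 1: wait = 0
  Job 2: wait = 11
  Job 3: wait = 17
Sum of waiting times = 28
Average waiting time = 28/3 = 9.3333

9.3333


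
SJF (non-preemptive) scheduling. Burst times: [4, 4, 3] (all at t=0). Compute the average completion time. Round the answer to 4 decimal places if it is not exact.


SJF order (ascending): [3, 4, 4]
Completion times:
  Job 1: burst=3, C=3
  Job 2: burst=4, C=7
  Job 3: burst=4, C=11
Average completion = 21/3 = 7.0

7.0


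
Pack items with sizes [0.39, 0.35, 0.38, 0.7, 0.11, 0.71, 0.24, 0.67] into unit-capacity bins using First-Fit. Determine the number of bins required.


Place items sequentially using First-Fit:
  Item 0.39 -> new Bin 1
  Item 0.35 -> Bin 1 (now 0.74)
  Item 0.38 -> new Bin 2
  Item 0.7 -> new Bin 3
  Item 0.11 -> Bin 1 (now 0.85)
  Item 0.71 -> new Bin 4
  Item 0.24 -> Bin 2 (now 0.62)
  Item 0.67 -> new Bin 5
Total bins used = 5

5


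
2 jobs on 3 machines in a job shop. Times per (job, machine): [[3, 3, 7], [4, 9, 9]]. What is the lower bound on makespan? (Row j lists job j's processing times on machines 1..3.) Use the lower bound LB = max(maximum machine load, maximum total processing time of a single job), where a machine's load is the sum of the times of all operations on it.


Machine loads:
  Machine 1: 3 + 4 = 7
  Machine 2: 3 + 9 = 12
  Machine 3: 7 + 9 = 16
Max machine load = 16
Job totals:
  Job 1: 13
  Job 2: 22
Max job total = 22
Lower bound = max(16, 22) = 22

22


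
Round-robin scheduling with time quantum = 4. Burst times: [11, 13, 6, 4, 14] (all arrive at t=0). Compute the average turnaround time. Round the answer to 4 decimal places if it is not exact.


Time quantum = 4
Execution trace:
  J1 runs 4 units, time = 4
  J2 runs 4 units, time = 8
  J3 runs 4 units, time = 12
  J4 runs 4 units, time = 16
  J5 runs 4 units, time = 20
  J1 runs 4 units, time = 24
  J2 runs 4 units, time = 28
  J3 runs 2 units, time = 30
  J5 runs 4 units, time = 34
  J1 runs 3 units, time = 37
  J2 runs 4 units, time = 41
  J5 runs 4 units, time = 45
  J2 runs 1 units, time = 46
  J5 runs 2 units, time = 48
Finish times: [37, 46, 30, 16, 48]
Average turnaround = 177/5 = 35.4

35.4


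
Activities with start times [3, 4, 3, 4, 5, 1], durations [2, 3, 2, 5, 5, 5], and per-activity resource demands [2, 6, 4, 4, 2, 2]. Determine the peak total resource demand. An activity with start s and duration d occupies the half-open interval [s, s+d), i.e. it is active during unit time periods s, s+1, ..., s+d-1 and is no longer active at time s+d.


Each activity i is active on [start_i, start_i + duration_i).
Compute total resource usage per time slot:
  t=0: active resources = [], total = 0
  t=1: active resources = [2], total = 2
  t=2: active resources = [2], total = 2
  t=3: active resources = [2, 4, 2], total = 8
  t=4: active resources = [2, 6, 4, 4, 2], total = 18
  t=5: active resources = [6, 4, 2, 2], total = 14
  t=6: active resources = [6, 4, 2], total = 12
  t=7: active resources = [4, 2], total = 6
  t=8: active resources = [4, 2], total = 6
  t=9: active resources = [2], total = 2
Peak resource demand = 18

18


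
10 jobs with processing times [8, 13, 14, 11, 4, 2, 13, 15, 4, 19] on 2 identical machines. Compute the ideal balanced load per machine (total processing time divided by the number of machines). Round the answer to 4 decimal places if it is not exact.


Total processing time = 8 + 13 + 14 + 11 + 4 + 2 + 13 + 15 + 4 + 19 = 103
Number of machines = 2
Ideal balanced load = 103 / 2 = 51.5

51.5


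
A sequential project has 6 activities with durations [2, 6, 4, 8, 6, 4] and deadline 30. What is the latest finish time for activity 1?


LF(activity 1) = deadline - sum of successor durations
Successors: activities 2 through 6 with durations [6, 4, 8, 6, 4]
Sum of successor durations = 28
LF = 30 - 28 = 2

2


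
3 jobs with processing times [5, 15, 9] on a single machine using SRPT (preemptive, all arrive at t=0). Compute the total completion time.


Since all jobs arrive at t=0, SRPT equals SPT ordering.
SPT order: [5, 9, 15]
Completion times:
  Job 1: p=5, C=5
  Job 2: p=9, C=14
  Job 3: p=15, C=29
Total completion time = 5 + 14 + 29 = 48

48


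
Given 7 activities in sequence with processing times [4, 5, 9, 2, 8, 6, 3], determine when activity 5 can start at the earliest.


Activity 5 starts after activities 1 through 4 complete.
Predecessor durations: [4, 5, 9, 2]
ES = 4 + 5 + 9 + 2 = 20

20


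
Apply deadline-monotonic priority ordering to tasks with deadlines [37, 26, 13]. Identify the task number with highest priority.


Sort tasks by relative deadline (ascending):
  Task 3: deadline = 13
  Task 2: deadline = 26
  Task 1: deadline = 37
Priority order (highest first): [3, 2, 1]
Highest priority task = 3

3


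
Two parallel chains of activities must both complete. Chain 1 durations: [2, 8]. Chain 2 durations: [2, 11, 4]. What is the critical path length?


Path A total = 2 + 8 = 10
Path B total = 2 + 11 + 4 = 17
Critical path = longest path = max(10, 17) = 17

17


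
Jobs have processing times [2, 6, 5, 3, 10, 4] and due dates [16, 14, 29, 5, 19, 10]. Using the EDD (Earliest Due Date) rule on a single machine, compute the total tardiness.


Sort by due date (EDD order): [(3, 5), (4, 10), (6, 14), (2, 16), (10, 19), (5, 29)]
Compute completion times and tardiness:
  Job 1: p=3, d=5, C=3, tardiness=max(0,3-5)=0
  Job 2: p=4, d=10, C=7, tardiness=max(0,7-10)=0
  Job 3: p=6, d=14, C=13, tardiness=max(0,13-14)=0
  Job 4: p=2, d=16, C=15, tardiness=max(0,15-16)=0
  Job 5: p=10, d=19, C=25, tardiness=max(0,25-19)=6
  Job 6: p=5, d=29, C=30, tardiness=max(0,30-29)=1
Total tardiness = 7

7


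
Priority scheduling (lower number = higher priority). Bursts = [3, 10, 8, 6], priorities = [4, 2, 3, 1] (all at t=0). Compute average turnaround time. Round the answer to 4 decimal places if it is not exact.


Sort by priority (ascending = highest first):
Order: [(1, 6), (2, 10), (3, 8), (4, 3)]
Completion times:
  Priority 1, burst=6, C=6
  Priority 2, burst=10, C=16
  Priority 3, burst=8, C=24
  Priority 4, burst=3, C=27
Average turnaround = 73/4 = 18.25

18.25


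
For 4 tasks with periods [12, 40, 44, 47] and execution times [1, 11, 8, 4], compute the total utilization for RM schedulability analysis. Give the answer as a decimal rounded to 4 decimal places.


Compute individual utilizations (exact fractions):
  Task 1: C/T = 1/12 (approx. 0.0833)
  Task 2: C/T = 11/40 (approx. 0.275)
  Task 3: C/T = 8/44 = 2/11 (approx. 0.1818)
  Task 4: C/T = 4/47 (approx. 0.0851)
Total utilization U = 1/12 + 11/40 + 2/11 + 4/47 = 38791/62040
Rounded to 4 decimal places: U = 0.6253
RM (Liu & Layland) bound for 4 tasks = 0.756828; compare with U = 38791/62040 (approx. 0.625258)
U <= bound, so schedulable by RM sufficient condition.

0.6253


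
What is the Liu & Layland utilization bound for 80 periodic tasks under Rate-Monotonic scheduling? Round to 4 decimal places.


Compute 2^(1/80) = 1.0087019838
Subtract 1: 1.0087019838 - 1 = 0.0087019838
Multiply by n: 80 * 0.0087019838 = 0.6961587040
Round to 4 dp: 0.6962

0.6962


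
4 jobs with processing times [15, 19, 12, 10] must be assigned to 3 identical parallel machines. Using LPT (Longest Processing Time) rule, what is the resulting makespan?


Sort jobs in decreasing order (LPT): [19, 15, 12, 10]
Assign each job to the least loaded machine:
  Machine 1: jobs [19], load = 19
  Machine 2: jobs [15], load = 15
  Machine 3: jobs [12, 10], load = 22
Makespan = max load = 22

22


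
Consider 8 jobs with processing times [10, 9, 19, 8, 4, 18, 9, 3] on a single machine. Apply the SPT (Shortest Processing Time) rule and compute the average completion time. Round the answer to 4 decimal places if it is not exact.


Sort jobs by processing time (SPT order): [3, 4, 8, 9, 9, 10, 18, 19]
Compute completion times sequentially:
  Job 1: processing = 3, completes at 3
  Job 2: processing = 4, completes at 7
  Job 3: processing = 8, completes at 15
  Job 4: processing = 9, completes at 24
  Job 5: processing = 9, completes at 33
  Job 6: processing = 10, completes at 43
  Job 7: processing = 18, completes at 61
  Job 8: processing = 19, completes at 80
Sum of completion times = 266
Average completion time = 266/8 = 33.25

33.25


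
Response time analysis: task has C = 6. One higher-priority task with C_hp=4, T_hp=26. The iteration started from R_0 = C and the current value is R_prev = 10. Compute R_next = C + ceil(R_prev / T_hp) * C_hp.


R_next = C + ceil(R_prev / T_hp) * C_hp
ceil(10 / 26) = ceil(0.3846) = 1
Interference = 1 * 4 = 4
R_next = 6 + 4 = 10
R_next = R_prev, so the iteration has converged (response time = 10).

10


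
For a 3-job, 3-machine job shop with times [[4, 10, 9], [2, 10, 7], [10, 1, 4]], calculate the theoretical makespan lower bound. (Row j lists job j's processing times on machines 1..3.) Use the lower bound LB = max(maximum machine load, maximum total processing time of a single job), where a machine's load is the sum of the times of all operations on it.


Machine loads:
  Machine 1: 4 + 2 + 10 = 16
  Machine 2: 10 + 10 + 1 = 21
  Machine 3: 9 + 7 + 4 = 20
Max machine load = 21
Job totals:
  Job 1: 23
  Job 2: 19
  Job 3: 15
Max job total = 23
Lower bound = max(21, 23) = 23

23


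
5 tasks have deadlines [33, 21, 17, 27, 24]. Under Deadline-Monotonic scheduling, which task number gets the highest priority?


Sort tasks by relative deadline (ascending):
  Task 3: deadline = 17
  Task 2: deadline = 21
  Task 5: deadline = 24
  Task 4: deadline = 27
  Task 1: deadline = 33
Priority order (highest first): [3, 2, 5, 4, 1]
Highest priority task = 3

3


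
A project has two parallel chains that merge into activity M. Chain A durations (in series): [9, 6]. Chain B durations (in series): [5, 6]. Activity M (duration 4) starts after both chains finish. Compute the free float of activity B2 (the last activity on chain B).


ES(B2) = sum of predecessors on chain B = 5
EF(B2) = ES + duration = 5 + 6 = 11
Successor of B2 is M. ES(M) = max(sum(A), sum(B)) = max(15, 11) = 15
Free float = ES(successor) - EF(current) = 15 - 11 = 4

4


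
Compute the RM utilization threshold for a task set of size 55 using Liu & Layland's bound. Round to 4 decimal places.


Compute 2^(1/55) = 1.0126824244
Subtract 1: 1.0126824244 - 1 = 0.0126824244
Multiply by n: 55 * 0.0126824244 = 0.6975333420
Round to 4 dp: 0.6975

0.6975


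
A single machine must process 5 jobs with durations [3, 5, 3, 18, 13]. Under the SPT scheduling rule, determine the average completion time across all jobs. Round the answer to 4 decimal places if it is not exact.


Sort jobs by processing time (SPT order): [3, 3, 5, 13, 18]
Compute completion times sequentially:
  Job 1: processing = 3, completes at 3
  Job 2: processing = 3, completes at 6
  Job 3: processing = 5, completes at 11
  Job 4: processing = 13, completes at 24
  Job 5: processing = 18, completes at 42
Sum of completion times = 86
Average completion time = 86/5 = 17.2

17.2


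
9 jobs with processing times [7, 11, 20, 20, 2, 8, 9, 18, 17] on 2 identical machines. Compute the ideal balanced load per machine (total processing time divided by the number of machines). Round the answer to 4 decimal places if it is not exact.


Total processing time = 7 + 11 + 20 + 20 + 2 + 8 + 9 + 18 + 17 = 112
Number of machines = 2
Ideal balanced load = 112 / 2 = 56.0

56.0


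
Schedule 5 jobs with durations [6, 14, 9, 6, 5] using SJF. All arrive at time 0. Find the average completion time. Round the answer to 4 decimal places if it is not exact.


SJF order (ascending): [5, 6, 6, 9, 14]
Completion times:
  Job 1: burst=5, C=5
  Job 2: burst=6, C=11
  Job 3: burst=6, C=17
  Job 4: burst=9, C=26
  Job 5: burst=14, C=40
Average completion = 99/5 = 19.8

19.8


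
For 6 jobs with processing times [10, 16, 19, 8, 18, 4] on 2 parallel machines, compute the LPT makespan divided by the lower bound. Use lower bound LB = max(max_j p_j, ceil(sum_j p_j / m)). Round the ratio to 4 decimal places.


LPT order: [19, 18, 16, 10, 8, 4]
Machine loads after assignment: [37, 38]
LPT makespan = 38
Lower bound = max(max_job, ceil(total/2)) = max(19, 38) = 38
Ratio = 38 / 38 = 1.0

1.0


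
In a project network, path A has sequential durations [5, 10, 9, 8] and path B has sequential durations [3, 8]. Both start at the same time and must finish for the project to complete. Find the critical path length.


Path A total = 5 + 10 + 9 + 8 = 32
Path B total = 3 + 8 = 11
Critical path = longest path = max(32, 11) = 32

32


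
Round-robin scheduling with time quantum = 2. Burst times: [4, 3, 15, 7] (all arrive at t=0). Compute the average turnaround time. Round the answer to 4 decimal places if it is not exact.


Time quantum = 2
Execution trace:
  J1 runs 2 units, time = 2
  J2 runs 2 units, time = 4
  J3 runs 2 units, time = 6
  J4 runs 2 units, time = 8
  J1 runs 2 units, time = 10
  J2 runs 1 units, time = 11
  J3 runs 2 units, time = 13
  J4 runs 2 units, time = 15
  J3 runs 2 units, time = 17
  J4 runs 2 units, time = 19
  J3 runs 2 units, time = 21
  J4 runs 1 units, time = 22
  J3 runs 2 units, time = 24
  J3 runs 2 units, time = 26
  J3 runs 2 units, time = 28
  J3 runs 1 units, time = 29
Finish times: [10, 11, 29, 22]
Average turnaround = 72/4 = 18.0

18.0


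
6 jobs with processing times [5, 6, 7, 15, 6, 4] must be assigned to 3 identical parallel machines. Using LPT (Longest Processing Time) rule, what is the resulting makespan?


Sort jobs in decreasing order (LPT): [15, 7, 6, 6, 5, 4]
Assign each job to the least loaded machine:
  Machine 1: jobs [15], load = 15
  Machine 2: jobs [7, 5, 4], load = 16
  Machine 3: jobs [6, 6], load = 12
Makespan = max load = 16

16


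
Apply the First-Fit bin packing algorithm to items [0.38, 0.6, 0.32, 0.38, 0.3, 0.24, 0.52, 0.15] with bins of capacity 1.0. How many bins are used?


Place items sequentially using First-Fit:
  Item 0.38 -> new Bin 1
  Item 0.6 -> Bin 1 (now 0.98)
  Item 0.32 -> new Bin 2
  Item 0.38 -> Bin 2 (now 0.7)
  Item 0.3 -> Bin 2 (now 1.0)
  Item 0.24 -> new Bin 3
  Item 0.52 -> Bin 3 (now 0.76)
  Item 0.15 -> Bin 3 (now 0.91)
Total bins used = 3

3


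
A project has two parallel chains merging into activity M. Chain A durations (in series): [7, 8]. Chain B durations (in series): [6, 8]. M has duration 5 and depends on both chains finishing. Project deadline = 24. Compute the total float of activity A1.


Forward pass: ES(A1) = sum of predecessors on chain A = 0
EF = ES + duration = 0 + 7 = 7
Backward pass: LF(M) = deadline = 24; LS(M) = 24 - 5 = 19
LF(A1) = LS(M) - sum(successors on chain A) = 19 - 8 = 11
LS = LF - duration = 11 - 7 = 4
Total float = LS - ES = 4 - 0 = 4

4


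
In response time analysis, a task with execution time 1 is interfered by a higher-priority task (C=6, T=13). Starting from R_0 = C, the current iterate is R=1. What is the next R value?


R_next = C + ceil(R_prev / T_hp) * C_hp
ceil(1 / 13) = ceil(0.0769) = 1
Interference = 1 * 6 = 6
R_next = 1 + 6 = 7

7


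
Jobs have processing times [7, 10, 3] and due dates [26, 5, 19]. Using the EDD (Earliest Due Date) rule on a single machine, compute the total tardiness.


Sort by due date (EDD order): [(10, 5), (3, 19), (7, 26)]
Compute completion times and tardiness:
  Job 1: p=10, d=5, C=10, tardiness=max(0,10-5)=5
  Job 2: p=3, d=19, C=13, tardiness=max(0,13-19)=0
  Job 3: p=7, d=26, C=20, tardiness=max(0,20-26)=0
Total tardiness = 5

5


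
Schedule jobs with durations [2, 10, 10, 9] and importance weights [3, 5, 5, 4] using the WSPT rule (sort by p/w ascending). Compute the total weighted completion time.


Compute p/w ratios and sort ascending (WSPT): [(2, 3), (10, 5), (10, 5), (9, 4)]
Compute weighted completion times:
  Job (p=2,w=3): C=2, w*C=3*2=6
  Job (p=10,w=5): C=12, w*C=5*12=60
  Job (p=10,w=5): C=22, w*C=5*22=110
  Job (p=9,w=4): C=31, w*C=4*31=124
Total weighted completion time = 300

300


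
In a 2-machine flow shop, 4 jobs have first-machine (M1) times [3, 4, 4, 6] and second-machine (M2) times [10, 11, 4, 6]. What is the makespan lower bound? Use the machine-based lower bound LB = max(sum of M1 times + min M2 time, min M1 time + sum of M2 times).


LB1 = sum(M1 times) + min(M2 times) = 17 + 4 = 21
LB2 = min(M1 times) + sum(M2 times) = 3 + 31 = 34
Lower bound = max(LB1, LB2) = max(21, 34) = 34

34


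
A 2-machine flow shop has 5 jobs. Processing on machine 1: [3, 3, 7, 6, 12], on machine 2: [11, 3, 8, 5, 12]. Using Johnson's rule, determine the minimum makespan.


Apply Johnson's rule:
  Group 1 (a <= b): [(1, 3, 11), (2, 3, 3), (3, 7, 8), (5, 12, 12)]
  Group 2 (a > b): [(4, 6, 5)]
Optimal job order: [1, 2, 3, 5, 4]
Schedule:
  Job 1: M1 done at 3, M2 done at 14
  Job 2: M1 done at 6, M2 done at 17
  Job 3: M1 done at 13, M2 done at 25
  Job 5: M1 done at 25, M2 done at 37
  Job 4: M1 done at 31, M2 done at 42
Makespan = 42

42


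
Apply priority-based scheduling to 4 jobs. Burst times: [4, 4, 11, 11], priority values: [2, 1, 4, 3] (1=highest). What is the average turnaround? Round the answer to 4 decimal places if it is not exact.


Sort by priority (ascending = highest first):
Order: [(1, 4), (2, 4), (3, 11), (4, 11)]
Completion times:
  Priority 1, burst=4, C=4
  Priority 2, burst=4, C=8
  Priority 3, burst=11, C=19
  Priority 4, burst=11, C=30
Average turnaround = 61/4 = 15.25

15.25


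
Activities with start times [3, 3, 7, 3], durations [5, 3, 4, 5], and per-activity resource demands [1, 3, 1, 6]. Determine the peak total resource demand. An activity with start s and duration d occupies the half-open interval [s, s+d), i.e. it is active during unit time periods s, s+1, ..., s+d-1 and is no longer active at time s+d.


Each activity i is active on [start_i, start_i + duration_i).
Compute total resource usage per time slot:
  t=0: active resources = [], total = 0
  t=1: active resources = [], total = 0
  t=2: active resources = [], total = 0
  t=3: active resources = [1, 3, 6], total = 10
  t=4: active resources = [1, 3, 6], total = 10
  t=5: active resources = [1, 3, 6], total = 10
  t=6: active resources = [1, 6], total = 7
  t=7: active resources = [1, 1, 6], total = 8
  t=8: active resources = [1], total = 1
  t=9: active resources = [1], total = 1
  t=10: active resources = [1], total = 1
Peak resource demand = 10

10


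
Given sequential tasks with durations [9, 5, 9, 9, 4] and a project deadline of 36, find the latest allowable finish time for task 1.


LF(activity 1) = deadline - sum of successor durations
Successors: activities 2 through 5 with durations [5, 9, 9, 4]
Sum of successor durations = 27
LF = 36 - 27 = 9

9


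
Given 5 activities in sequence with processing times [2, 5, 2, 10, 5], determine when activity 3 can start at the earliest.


Activity 3 starts after activities 1 through 2 complete.
Predecessor durations: [2, 5]
ES = 2 + 5 = 7

7


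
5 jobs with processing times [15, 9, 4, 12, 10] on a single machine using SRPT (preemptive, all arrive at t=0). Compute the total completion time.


Since all jobs arrive at t=0, SRPT equals SPT ordering.
SPT order: [4, 9, 10, 12, 15]
Completion times:
  Job 1: p=4, C=4
  Job 2: p=9, C=13
  Job 3: p=10, C=23
  Job 4: p=12, C=35
  Job 5: p=15, C=50
Total completion time = 4 + 13 + 23 + 35 + 50 = 125

125


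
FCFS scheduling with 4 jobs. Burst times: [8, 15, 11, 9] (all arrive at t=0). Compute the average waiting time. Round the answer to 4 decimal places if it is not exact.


FCFS order (as given): [8, 15, 11, 9]
Waiting times:
  Job 1: wait = 0
  Job 2: wait = 8
  Job 3: wait = 23
  Job 4: wait = 34
Sum of waiting times = 65
Average waiting time = 65/4 = 16.25

16.25


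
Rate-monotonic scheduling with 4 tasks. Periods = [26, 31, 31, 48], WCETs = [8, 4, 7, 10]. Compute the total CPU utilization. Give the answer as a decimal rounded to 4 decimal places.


Compute individual utilizations (exact fractions):
  Task 1: C/T = 8/26 = 4/13 (approx. 0.3077)
  Task 2: C/T = 4/31 (approx. 0.129)
  Task 3: C/T = 7/31 (approx. 0.2258)
  Task 4: C/T = 10/48 = 5/24 (approx. 0.2083)
Total utilization U = 4/13 + 4/31 + 7/31 + 5/24 = 8423/9672
Rounded to 4 decimal places: U = 0.8709
RM (Liu & Layland) bound for 4 tasks = 0.756828; compare with U = 8423/9672 (approx. 0.870864)
bound < U <= 1, so the RM sufficient condition is not met (inconclusive; an exact test such as response-time analysis is needed).

0.8709


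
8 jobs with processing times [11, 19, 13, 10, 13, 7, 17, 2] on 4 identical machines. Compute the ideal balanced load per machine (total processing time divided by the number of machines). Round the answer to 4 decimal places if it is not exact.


Total processing time = 11 + 19 + 13 + 10 + 13 + 7 + 17 + 2 = 92
Number of machines = 4
Ideal balanced load = 92 / 4 = 23.0

23.0


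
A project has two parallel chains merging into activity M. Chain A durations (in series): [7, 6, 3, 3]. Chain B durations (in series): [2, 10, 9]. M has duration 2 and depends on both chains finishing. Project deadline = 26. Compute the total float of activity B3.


Forward pass: ES(B3) = sum of predecessors on chain B = 12
EF = ES + duration = 12 + 9 = 21
Backward pass: LF(M) = deadline = 26; LS(M) = 26 - 2 = 24
LF(B3) = LS(M) - sum(successors on chain B) = 24 - 0 = 24
LS = LF - duration = 24 - 9 = 15
Total float = LS - ES = 15 - 12 = 3

3


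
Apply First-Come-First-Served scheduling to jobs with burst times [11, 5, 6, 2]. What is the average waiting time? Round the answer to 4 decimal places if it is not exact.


FCFS order (as given): [11, 5, 6, 2]
Waiting times:
  Job 1: wait = 0
  Job 2: wait = 11
  Job 3: wait = 16
  Job 4: wait = 22
Sum of waiting times = 49
Average waiting time = 49/4 = 12.25

12.25


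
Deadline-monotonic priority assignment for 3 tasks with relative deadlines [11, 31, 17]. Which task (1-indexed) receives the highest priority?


Sort tasks by relative deadline (ascending):
  Task 1: deadline = 11
  Task 3: deadline = 17
  Task 2: deadline = 31
Priority order (highest first): [1, 3, 2]
Highest priority task = 1

1


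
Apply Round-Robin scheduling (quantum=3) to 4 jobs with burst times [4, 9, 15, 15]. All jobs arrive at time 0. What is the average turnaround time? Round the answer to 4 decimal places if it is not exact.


Time quantum = 3
Execution trace:
  J1 runs 3 units, time = 3
  J2 runs 3 units, time = 6
  J3 runs 3 units, time = 9
  J4 runs 3 units, time = 12
  J1 runs 1 units, time = 13
  J2 runs 3 units, time = 16
  J3 runs 3 units, time = 19
  J4 runs 3 units, time = 22
  J2 runs 3 units, time = 25
  J3 runs 3 units, time = 28
  J4 runs 3 units, time = 31
  J3 runs 3 units, time = 34
  J4 runs 3 units, time = 37
  J3 runs 3 units, time = 40
  J4 runs 3 units, time = 43
Finish times: [13, 25, 40, 43]
Average turnaround = 121/4 = 30.25

30.25


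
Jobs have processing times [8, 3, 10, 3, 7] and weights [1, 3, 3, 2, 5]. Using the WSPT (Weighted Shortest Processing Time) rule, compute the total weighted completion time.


Compute p/w ratios and sort ascending (WSPT): [(3, 3), (7, 5), (3, 2), (10, 3), (8, 1)]
Compute weighted completion times:
  Job (p=3,w=3): C=3, w*C=3*3=9
  Job (p=7,w=5): C=10, w*C=5*10=50
  Job (p=3,w=2): C=13, w*C=2*13=26
  Job (p=10,w=3): C=23, w*C=3*23=69
  Job (p=8,w=1): C=31, w*C=1*31=31
Total weighted completion time = 185

185


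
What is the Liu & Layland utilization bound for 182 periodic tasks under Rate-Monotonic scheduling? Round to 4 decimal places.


Compute 2^(1/182) = 1.0038157625
Subtract 1: 1.0038157625 - 1 = 0.0038157625
Multiply by n: 182 * 0.0038157625 = 0.6944687750
Round to 4 dp: 0.6945

0.6945


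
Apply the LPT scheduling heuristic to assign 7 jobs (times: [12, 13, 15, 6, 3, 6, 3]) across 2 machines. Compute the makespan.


Sort jobs in decreasing order (LPT): [15, 13, 12, 6, 6, 3, 3]
Assign each job to the least loaded machine:
  Machine 1: jobs [15, 6, 6, 3], load = 30
  Machine 2: jobs [13, 12, 3], load = 28
Makespan = max load = 30

30


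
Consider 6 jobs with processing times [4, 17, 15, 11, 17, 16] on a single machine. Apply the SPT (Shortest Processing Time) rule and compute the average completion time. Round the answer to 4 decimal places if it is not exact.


Sort jobs by processing time (SPT order): [4, 11, 15, 16, 17, 17]
Compute completion times sequentially:
  Job 1: processing = 4, completes at 4
  Job 2: processing = 11, completes at 15
  Job 3: processing = 15, completes at 30
  Job 4: processing = 16, completes at 46
  Job 5: processing = 17, completes at 63
  Job 6: processing = 17, completes at 80
Sum of completion times = 238
Average completion time = 238/6 = 39.6667

39.6667


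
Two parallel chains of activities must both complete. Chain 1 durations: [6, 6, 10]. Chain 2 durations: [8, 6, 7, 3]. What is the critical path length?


Path A total = 6 + 6 + 10 = 22
Path B total = 8 + 6 + 7 + 3 = 24
Critical path = longest path = max(22, 24) = 24

24


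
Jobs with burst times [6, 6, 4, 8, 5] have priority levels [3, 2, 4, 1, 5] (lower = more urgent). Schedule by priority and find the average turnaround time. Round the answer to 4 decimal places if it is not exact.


Sort by priority (ascending = highest first):
Order: [(1, 8), (2, 6), (3, 6), (4, 4), (5, 5)]
Completion times:
  Priority 1, burst=8, C=8
  Priority 2, burst=6, C=14
  Priority 3, burst=6, C=20
  Priority 4, burst=4, C=24
  Priority 5, burst=5, C=29
Average turnaround = 95/5 = 19.0

19.0


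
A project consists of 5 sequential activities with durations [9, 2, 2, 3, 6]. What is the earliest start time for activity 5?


Activity 5 starts after activities 1 through 4 complete.
Predecessor durations: [9, 2, 2, 3]
ES = 9 + 2 + 2 + 3 = 16

16


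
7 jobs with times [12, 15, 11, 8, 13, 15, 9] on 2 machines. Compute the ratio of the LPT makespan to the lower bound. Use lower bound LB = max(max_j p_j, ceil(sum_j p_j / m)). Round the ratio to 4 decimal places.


LPT order: [15, 15, 13, 12, 11, 9, 8]
Machine loads after assignment: [45, 38]
LPT makespan = 45
Lower bound = max(max_job, ceil(total/2)) = max(15, 42) = 42
Ratio = 45 / 42 = 1.0714

1.0714
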